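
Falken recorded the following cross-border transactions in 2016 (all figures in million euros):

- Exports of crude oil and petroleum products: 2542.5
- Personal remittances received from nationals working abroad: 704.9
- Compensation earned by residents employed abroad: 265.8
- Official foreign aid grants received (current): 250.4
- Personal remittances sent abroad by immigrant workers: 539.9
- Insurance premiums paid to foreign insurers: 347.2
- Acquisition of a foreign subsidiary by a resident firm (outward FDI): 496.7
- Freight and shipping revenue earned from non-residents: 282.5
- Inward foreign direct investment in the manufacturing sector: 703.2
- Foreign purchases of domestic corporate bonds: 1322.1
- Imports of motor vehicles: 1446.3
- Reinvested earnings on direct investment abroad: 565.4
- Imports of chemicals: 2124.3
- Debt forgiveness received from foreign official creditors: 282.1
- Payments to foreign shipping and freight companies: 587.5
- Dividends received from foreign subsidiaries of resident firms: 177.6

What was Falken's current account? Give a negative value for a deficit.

-256.1

Goods: -1446.3 - 2124.3 + 2542.5 = -1028.1
Services: -347.2 + 282.5 - 587.5 = -652.2
Primary income: 177.6 + 265.8 + 565.4 = 1008.8
Secondary income: 250.4 - 539.9 + 704.9 = 415.4
Current account = (-1028.1) + (-652.2) + 1008.8 + 415.4 = -256.1
(Excluded from the current account — financial account: acquisition of a foreign subsidiary by a resident firm (outward FDI) 496.7, inward foreign direct investment in the manufacturing sector 703.2, foreign purchases of domestic corporate bonds 1322.1; capital account: debt forgiveness received from foreign official creditors 282.1.)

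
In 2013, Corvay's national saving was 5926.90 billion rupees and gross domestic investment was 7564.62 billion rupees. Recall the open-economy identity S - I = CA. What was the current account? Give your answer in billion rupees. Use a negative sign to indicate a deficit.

-1637.72

CA = S - I = 5926.90 - 7564.62 = -1637.72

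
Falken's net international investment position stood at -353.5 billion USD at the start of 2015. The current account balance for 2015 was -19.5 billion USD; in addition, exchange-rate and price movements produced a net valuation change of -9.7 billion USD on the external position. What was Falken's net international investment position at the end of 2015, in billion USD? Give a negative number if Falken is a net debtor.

Change in NIIP = current account + net valuation change = -19.5 + (-9.7) = -29.2
End-of-year NIIP = -353.5 + (-29.2) = -382.7

-382.7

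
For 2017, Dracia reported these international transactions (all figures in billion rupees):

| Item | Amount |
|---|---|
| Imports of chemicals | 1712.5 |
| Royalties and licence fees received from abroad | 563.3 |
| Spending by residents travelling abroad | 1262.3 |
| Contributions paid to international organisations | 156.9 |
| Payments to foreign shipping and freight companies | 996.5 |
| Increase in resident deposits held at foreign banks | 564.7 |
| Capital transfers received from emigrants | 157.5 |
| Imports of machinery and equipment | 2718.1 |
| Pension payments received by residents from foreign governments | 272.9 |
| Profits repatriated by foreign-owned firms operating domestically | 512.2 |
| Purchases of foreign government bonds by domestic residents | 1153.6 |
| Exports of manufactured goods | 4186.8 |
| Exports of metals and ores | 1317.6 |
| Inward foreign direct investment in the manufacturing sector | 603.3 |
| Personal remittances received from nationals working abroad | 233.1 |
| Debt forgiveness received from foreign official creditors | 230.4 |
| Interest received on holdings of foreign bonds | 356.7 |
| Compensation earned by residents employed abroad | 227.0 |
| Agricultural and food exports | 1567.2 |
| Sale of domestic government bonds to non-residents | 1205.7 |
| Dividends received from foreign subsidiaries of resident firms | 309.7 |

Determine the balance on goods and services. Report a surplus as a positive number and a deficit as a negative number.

945.5

Goods: 1567.2 + 1317.6 - 1712.5 - 2718.1 + 4186.8 = 2641.0
Services: -1262.3 - 996.5 + 563.3 = -1695.5
Trade balance = 2641.0 + (-1695.5) = 945.5
(Excluded from the trade balance — secondary income: contributions paid to international organisations 156.9, pension payments received by residents from foreign governments 272.9, personal remittances received from nationals working abroad 233.1; financial account: increase in resident deposits held at foreign banks 564.7, purchases of foreign government bonds by domestic residents 1153.6, inward foreign direct investment in the manufacturing sector 603.3, sale of domestic government bonds to non-residents 1205.7; capital account: capital transfers received from emigrants 157.5, debt forgiveness received from foreign official creditors 230.4; primary income: profits repatriated by foreign-owned firms operating domestically 512.2, interest received on holdings of foreign bonds 356.7, compensation earned by residents employed abroad 227.0, dividends received from foreign subsidiaries of resident firms 309.7.)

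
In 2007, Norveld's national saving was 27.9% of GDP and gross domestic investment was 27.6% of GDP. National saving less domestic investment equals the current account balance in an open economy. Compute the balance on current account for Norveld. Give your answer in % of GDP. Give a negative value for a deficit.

S - I = CA (net lending to the rest of the world).
CA = S - I = 27.9 - 27.6 = 0.3

0.3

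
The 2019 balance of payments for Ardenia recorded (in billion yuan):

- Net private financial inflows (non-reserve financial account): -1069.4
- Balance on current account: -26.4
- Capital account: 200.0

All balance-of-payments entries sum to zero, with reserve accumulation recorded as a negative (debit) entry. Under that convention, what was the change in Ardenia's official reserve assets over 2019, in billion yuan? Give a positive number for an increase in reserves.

Official reserve transactions balance = -((-26.4) + 200.0 + (-1069.4)) = 895.8
An accumulation of reserves is recorded as a debit (negative entry), so the change in the stock of reserves is the negative of that balance.
Change in official reserves = -(895.8) = -895.8

-895.8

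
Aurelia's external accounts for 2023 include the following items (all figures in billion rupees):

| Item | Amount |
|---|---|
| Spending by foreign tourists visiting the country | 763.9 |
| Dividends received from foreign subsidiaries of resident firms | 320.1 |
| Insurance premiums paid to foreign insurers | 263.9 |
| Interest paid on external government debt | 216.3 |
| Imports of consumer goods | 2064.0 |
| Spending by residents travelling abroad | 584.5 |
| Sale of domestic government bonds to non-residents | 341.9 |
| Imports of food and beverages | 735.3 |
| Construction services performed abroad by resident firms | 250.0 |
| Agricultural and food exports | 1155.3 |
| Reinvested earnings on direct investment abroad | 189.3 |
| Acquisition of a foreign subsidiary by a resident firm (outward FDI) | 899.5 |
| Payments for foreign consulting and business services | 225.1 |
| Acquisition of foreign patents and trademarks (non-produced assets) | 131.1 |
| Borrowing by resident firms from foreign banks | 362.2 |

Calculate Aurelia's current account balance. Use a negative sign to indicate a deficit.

-1410.5

Goods: -2064.0 - 735.3 + 1155.3 = -1644.0
Services: 763.9 - 263.9 - 225.1 - 584.5 + 250.0 = -59.6
Primary income: -216.3 + 320.1 + 189.3 = 293.1
Current account = (-1644.0) + (-59.6) + 293.1 = -1410.5
(Excluded from the current account — financial account: sale of domestic government bonds to non-residents 341.9, acquisition of a foreign subsidiary by a resident firm (outward FDI) 899.5, borrowing by resident firms from foreign banks 362.2; capital account: acquisition of foreign patents and trademarks (non-produced assets) 131.1.)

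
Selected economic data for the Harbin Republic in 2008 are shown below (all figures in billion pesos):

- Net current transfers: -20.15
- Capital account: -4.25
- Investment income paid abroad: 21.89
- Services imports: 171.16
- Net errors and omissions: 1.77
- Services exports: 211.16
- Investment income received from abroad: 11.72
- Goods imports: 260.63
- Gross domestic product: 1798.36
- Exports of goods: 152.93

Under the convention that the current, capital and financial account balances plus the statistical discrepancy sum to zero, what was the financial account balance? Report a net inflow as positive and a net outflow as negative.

Goods balance = 152.93 - 260.63 = -107.70
Services balance = 211.16 - 171.16 = 40.00
Trade balance (goods + services) = -107.70 + 40.00 = -67.70
Net primary income = 11.72 - 21.89 = -10.17
Net secondary income = -20.15
Current account = -67.70 + (-10.17) + (-20.15) = -98.02
Financial account = -(-98.02 + (-4.25) + 1.77) = 100.50

100.50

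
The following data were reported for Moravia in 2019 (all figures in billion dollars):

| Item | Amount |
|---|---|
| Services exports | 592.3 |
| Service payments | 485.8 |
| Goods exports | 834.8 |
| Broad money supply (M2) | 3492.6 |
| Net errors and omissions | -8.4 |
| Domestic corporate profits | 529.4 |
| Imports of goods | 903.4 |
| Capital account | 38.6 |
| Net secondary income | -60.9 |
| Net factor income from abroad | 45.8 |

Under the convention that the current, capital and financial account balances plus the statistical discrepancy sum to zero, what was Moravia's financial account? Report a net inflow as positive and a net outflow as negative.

Goods balance = 834.8 - 903.4 = -68.6
Services balance = 592.3 - 485.8 = 106.5
Trade balance (goods + services) = -68.6 + 106.5 = 37.9
Net primary income = 45.8
Net secondary income = -60.9
Current account = 37.9 + 45.8 + (-60.9) = 22.8
Financial account = -(22.8 + 38.6 + (-8.4)) = -53.0

-53.0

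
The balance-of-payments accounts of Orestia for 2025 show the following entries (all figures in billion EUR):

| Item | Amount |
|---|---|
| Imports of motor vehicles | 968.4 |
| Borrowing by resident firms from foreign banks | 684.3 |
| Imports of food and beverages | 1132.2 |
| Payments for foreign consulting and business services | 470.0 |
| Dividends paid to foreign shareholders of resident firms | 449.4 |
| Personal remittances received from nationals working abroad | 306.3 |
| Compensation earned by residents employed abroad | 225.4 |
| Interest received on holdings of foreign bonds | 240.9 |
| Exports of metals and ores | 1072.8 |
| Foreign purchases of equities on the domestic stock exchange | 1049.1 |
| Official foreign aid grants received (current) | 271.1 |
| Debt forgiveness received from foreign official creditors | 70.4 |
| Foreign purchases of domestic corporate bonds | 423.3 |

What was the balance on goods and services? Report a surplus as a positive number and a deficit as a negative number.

Goods: 1072.8 - 1132.2 - 968.4 = -1027.8
Services: -470.0
Trade balance = -1027.8 + (-470.0) = -1497.8
(Excluded from the trade balance — financial account: borrowing by resident firms from foreign banks 684.3, foreign purchases of equities on the domestic stock exchange 1049.1, foreign purchases of domestic corporate bonds 423.3; primary income: dividends paid to foreign shareholders of resident firms 449.4, compensation earned by residents employed abroad 225.4, interest received on holdings of foreign bonds 240.9; secondary income: personal remittances received from nationals working abroad 306.3, official foreign aid grants received (current) 271.1; capital account: debt forgiveness received from foreign official creditors 70.4.)

-1497.8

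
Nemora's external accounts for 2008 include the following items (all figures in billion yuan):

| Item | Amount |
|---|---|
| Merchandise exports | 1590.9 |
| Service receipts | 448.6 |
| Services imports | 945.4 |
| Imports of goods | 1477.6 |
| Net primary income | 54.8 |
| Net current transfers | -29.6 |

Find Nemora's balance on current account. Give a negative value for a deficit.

-358.3

Goods balance = 1590.9 - 1477.6 = 113.3
Services balance = 448.6 - 945.4 = -496.8
Trade balance (goods + services) = 113.3 + (-496.8) = -383.5
Net primary income = 54.8
Net secondary income = -29.6
Current account = -383.5 + 54.8 + (-29.6) = -358.3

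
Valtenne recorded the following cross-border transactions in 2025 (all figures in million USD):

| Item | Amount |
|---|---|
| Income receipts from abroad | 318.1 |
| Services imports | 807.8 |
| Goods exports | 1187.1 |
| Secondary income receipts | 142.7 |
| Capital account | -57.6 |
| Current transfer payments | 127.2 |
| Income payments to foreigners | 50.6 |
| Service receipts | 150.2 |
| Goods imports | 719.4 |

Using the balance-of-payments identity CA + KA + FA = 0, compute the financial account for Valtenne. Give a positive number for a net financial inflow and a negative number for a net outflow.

-35.5

Goods balance = 1187.1 - 719.4 = 467.7
Services balance = 150.2 - 807.8 = -657.6
Trade balance (goods + services) = 467.7 + (-657.6) = -189.9
Net primary income = 318.1 - 50.6 = 267.5
Net secondary income = 142.7 - 127.2 = 15.5
Current account = -189.9 + 267.5 + 15.5 = 93.1
Financial account = -(93.1 + (-57.6)) = -35.5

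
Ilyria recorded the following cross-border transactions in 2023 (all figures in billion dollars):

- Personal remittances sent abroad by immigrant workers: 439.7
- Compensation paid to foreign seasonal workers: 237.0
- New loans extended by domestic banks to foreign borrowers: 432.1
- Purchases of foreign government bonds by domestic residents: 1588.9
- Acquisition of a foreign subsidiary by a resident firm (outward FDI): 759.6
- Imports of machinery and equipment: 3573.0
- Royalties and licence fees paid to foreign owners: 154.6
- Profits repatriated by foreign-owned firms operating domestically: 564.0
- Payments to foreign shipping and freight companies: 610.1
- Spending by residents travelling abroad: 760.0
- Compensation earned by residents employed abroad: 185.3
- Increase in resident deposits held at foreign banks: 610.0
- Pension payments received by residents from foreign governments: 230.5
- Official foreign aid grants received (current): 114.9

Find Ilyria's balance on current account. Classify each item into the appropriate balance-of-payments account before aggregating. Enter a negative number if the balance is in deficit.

-5807.7

Goods: -3573.0
Services: -610.1 - 760.0 - 154.6 = -1524.7
Primary income: -564.0 - 237.0 + 185.3 = -615.7
Secondary income: 230.5 + 114.9 - 439.7 = -94.3
Current account = (-3573.0) + (-1524.7) + (-615.7) + (-94.3) = -5807.7
(Excluded from the current account — financial account: new loans extended by domestic banks to foreign borrowers 432.1, purchases of foreign government bonds by domestic residents 1588.9, acquisition of a foreign subsidiary by a resident firm (outward FDI) 759.6, increase in resident deposits held at foreign banks 610.0.)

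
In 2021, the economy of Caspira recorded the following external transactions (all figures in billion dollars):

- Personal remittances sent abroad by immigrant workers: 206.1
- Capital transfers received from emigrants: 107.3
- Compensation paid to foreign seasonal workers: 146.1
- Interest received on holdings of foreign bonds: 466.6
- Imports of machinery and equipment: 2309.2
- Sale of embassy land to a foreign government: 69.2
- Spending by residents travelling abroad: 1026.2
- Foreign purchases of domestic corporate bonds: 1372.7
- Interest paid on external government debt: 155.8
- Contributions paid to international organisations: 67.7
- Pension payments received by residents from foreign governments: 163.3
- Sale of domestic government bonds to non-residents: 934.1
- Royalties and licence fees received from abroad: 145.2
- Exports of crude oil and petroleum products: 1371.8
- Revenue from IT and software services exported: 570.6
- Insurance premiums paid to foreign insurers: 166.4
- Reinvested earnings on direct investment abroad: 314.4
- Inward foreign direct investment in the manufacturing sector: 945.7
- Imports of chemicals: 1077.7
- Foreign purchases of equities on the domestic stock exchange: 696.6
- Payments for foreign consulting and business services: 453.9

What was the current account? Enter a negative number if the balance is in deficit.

-2577.2

Goods: 1371.8 - 1077.7 - 2309.2 = -2015.1
Services: -453.9 + 570.6 + 145.2 - 1026.2 - 166.4 = -930.7
Primary income: -155.8 + 466.6 - 146.1 + 314.4 = 479.1
Secondary income: 163.3 - 206.1 - 67.7 = -110.5
Current account = (-2015.1) + (-930.7) + 479.1 + (-110.5) = -2577.2
(Excluded from the current account — capital account: capital transfers received from emigrants 107.3, sale of embassy land to a foreign government 69.2; financial account: foreign purchases of domestic corporate bonds 1372.7, sale of domestic government bonds to non-residents 934.1, inward foreign direct investment in the manufacturing sector 945.7, foreign purchases of equities on the domestic stock exchange 696.6.)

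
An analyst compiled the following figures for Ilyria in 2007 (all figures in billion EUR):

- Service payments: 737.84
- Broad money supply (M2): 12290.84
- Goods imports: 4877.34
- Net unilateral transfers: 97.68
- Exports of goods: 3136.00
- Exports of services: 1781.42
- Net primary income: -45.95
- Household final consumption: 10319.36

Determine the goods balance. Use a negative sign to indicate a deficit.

-1741.34

Goods balance = 3136.00 - 4877.34 = -1741.34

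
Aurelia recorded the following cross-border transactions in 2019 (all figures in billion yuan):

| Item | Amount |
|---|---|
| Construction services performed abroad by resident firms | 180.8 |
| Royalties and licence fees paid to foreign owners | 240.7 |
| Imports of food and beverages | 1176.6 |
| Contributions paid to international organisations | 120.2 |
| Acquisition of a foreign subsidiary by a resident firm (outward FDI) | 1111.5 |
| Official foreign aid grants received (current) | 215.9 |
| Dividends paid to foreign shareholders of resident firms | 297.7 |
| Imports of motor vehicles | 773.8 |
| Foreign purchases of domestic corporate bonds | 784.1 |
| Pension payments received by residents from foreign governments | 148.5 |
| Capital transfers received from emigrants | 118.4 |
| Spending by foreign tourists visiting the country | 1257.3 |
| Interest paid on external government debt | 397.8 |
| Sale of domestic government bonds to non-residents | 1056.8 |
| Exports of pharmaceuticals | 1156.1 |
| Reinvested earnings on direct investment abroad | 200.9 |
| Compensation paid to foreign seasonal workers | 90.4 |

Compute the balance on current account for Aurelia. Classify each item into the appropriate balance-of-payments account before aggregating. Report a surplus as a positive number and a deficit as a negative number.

62.3

Goods: -1176.6 + 1156.1 - 773.8 = -794.3
Services: 180.8 - 240.7 + 1257.3 = 1197.4
Primary income: 200.9 - 397.8 - 90.4 - 297.7 = -585.0
Secondary income: 215.9 + 148.5 - 120.2 = 244.2
Current account = (-794.3) + 1197.4 + (-585.0) + 244.2 = 62.3
(Excluded from the current account — financial account: acquisition of a foreign subsidiary by a resident firm (outward FDI) 1111.5, foreign purchases of domestic corporate bonds 784.1, sale of domestic government bonds to non-residents 1056.8; capital account: capital transfers received from emigrants 118.4.)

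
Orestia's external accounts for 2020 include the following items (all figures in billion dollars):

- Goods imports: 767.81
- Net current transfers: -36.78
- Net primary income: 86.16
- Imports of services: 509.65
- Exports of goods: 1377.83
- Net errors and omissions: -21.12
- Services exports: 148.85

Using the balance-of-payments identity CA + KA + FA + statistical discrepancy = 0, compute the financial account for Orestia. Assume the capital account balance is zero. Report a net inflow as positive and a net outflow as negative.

-277.48

Goods balance = 1377.83 - 767.81 = 610.02
Services balance = 148.85 - 509.65 = -360.80
Trade balance (goods + services) = 610.02 + (-360.80) = 249.22
Net primary income = 86.16
Net secondary income = -36.78
Current account = 249.22 + 86.16 + (-36.78) = 298.60
Financial account = -(298.60 + (-21.12)) = -277.48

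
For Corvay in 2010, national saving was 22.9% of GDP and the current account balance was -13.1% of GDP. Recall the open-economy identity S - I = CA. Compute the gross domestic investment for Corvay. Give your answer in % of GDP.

S - I = CA (net lending to the rest of the world).
I = S - CA = 22.9 - (-13.1) = 36.0

36.0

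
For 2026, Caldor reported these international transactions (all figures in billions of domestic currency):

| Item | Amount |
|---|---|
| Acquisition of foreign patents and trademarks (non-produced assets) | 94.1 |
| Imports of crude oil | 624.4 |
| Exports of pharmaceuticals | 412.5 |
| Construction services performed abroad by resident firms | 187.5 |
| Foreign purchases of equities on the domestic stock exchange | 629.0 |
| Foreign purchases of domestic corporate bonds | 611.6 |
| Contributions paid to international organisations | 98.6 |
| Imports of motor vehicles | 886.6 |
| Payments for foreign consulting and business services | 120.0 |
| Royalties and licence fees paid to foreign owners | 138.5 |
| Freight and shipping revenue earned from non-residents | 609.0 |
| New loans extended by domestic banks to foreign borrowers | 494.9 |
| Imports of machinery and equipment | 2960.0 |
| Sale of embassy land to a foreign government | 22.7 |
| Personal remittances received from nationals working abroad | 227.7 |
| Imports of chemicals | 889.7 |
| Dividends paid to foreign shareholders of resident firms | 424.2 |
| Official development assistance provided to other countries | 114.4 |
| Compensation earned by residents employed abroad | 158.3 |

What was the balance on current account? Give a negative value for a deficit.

Goods: -889.7 - 2960.0 - 886.6 + 412.5 - 624.4 = -4948.2
Services: -138.5 + 187.5 + 609.0 - 120.0 = 538.0
Primary income: 158.3 - 424.2 = -265.9
Secondary income: -98.6 - 114.4 + 227.7 = 14.7
Current account = (-4948.2) + 538.0 + (-265.9) + 14.7 = -4661.4
(Excluded from the current account — capital account: acquisition of foreign patents and trademarks (non-produced assets) 94.1, sale of embassy land to a foreign government 22.7; financial account: foreign purchases of equities on the domestic stock exchange 629.0, foreign purchases of domestic corporate bonds 611.6, new loans extended by domestic banks to foreign borrowers 494.9.)

-4661.4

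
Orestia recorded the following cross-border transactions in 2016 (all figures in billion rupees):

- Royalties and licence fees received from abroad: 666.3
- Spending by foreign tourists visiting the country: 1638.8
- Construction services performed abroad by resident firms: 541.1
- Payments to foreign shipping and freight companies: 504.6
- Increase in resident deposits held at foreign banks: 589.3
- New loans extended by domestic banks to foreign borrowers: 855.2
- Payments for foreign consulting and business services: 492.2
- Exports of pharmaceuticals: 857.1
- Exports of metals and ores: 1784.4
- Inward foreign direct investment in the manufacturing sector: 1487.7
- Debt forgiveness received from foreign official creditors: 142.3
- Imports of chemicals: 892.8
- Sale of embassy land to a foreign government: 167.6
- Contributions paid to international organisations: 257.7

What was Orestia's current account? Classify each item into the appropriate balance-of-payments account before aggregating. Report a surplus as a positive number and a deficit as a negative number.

Goods: 857.1 - 892.8 + 1784.4 = 1748.7
Services: 541.1 + 666.3 - 504.6 + 1638.8 - 492.2 = 1849.4
Secondary income: -257.7
Current account = 1748.7 + 1849.4 + (-257.7) = 3340.4
(Excluded from the current account — financial account: increase in resident deposits held at foreign banks 589.3, new loans extended by domestic banks to foreign borrowers 855.2, inward foreign direct investment in the manufacturing sector 1487.7; capital account: debt forgiveness received from foreign official creditors 142.3, sale of embassy land to a foreign government 167.6.)

3340.4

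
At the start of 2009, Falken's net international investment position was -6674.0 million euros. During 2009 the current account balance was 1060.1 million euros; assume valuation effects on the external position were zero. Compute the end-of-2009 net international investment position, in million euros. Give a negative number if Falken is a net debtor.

With no valuation effects, change in NIIP = current account = 1060.1
End-of-year NIIP = -6674.0 + 1060.1 = -5613.9

-5613.9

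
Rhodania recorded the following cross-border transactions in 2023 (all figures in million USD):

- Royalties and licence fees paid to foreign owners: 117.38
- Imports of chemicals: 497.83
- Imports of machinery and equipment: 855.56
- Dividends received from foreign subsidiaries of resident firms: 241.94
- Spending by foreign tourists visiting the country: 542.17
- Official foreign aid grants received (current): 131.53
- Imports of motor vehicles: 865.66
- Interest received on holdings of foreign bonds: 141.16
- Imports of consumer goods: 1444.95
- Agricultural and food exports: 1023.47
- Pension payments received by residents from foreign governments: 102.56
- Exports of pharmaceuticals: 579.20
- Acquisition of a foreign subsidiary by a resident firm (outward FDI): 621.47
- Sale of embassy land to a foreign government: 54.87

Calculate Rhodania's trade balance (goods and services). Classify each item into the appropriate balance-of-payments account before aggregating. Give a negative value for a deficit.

Goods: -497.83 - 865.66 + 579.20 - 1444.95 - 855.56 + 1023.47 = -2061.33
Services: -117.38 + 542.17 = 424.79
Trade balance = -2061.33 + 424.79 = -1636.54
(Excluded from the trade balance — primary income: dividends received from foreign subsidiaries of resident firms 241.94, interest received on holdings of foreign bonds 141.16; secondary income: official foreign aid grants received (current) 131.53, pension payments received by residents from foreign governments 102.56; financial account: acquisition of a foreign subsidiary by a resident firm (outward FDI) 621.47; capital account: sale of embassy land to a foreign government 54.87.)

-1636.54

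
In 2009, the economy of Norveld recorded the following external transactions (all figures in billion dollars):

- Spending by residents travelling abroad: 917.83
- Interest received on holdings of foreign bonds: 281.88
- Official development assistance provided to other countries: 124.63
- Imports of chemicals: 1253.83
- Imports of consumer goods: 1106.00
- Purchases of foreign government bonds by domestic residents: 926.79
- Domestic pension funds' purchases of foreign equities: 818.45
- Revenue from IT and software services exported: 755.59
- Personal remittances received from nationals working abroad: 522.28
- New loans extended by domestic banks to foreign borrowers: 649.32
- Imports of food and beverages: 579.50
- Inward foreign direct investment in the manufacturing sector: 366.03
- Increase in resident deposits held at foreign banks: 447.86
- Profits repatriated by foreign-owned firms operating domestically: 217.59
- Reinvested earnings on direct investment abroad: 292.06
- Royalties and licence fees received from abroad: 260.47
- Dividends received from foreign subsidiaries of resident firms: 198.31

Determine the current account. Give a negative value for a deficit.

Goods: -579.50 - 1106.00 - 1253.83 = -2939.33
Services: -917.83 + 755.59 + 260.47 = 98.23
Primary income: -217.59 + 292.06 + 198.31 + 281.88 = 554.66
Secondary income: 522.28 - 124.63 = 397.65
Current account = (-2939.33) + 98.23 + 554.66 + 397.65 = -1888.79
(Excluded from the current account — financial account: purchases of foreign government bonds by domestic residents 926.79, domestic pension funds' purchases of foreign equities 818.45, new loans extended by domestic banks to foreign borrowers 649.32, inward foreign direct investment in the manufacturing sector 366.03, increase in resident deposits held at foreign banks 447.86.)

-1888.79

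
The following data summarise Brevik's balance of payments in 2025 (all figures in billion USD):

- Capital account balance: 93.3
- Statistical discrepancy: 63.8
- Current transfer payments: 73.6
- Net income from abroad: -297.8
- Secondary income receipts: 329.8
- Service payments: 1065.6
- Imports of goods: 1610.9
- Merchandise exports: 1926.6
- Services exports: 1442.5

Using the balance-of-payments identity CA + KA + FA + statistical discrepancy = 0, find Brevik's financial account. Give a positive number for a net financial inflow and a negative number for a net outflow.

-808.1

Goods balance = 1926.6 - 1610.9 = 315.7
Services balance = 1442.5 - 1065.6 = 376.9
Trade balance (goods + services) = 315.7 + 376.9 = 692.6
Net primary income = -297.8
Net secondary income = 329.8 - 73.6 = 256.2
Current account = 692.6 + (-297.8) + 256.2 = 651.0
Financial account = -(651.0 + 93.3 + 63.8) = -808.1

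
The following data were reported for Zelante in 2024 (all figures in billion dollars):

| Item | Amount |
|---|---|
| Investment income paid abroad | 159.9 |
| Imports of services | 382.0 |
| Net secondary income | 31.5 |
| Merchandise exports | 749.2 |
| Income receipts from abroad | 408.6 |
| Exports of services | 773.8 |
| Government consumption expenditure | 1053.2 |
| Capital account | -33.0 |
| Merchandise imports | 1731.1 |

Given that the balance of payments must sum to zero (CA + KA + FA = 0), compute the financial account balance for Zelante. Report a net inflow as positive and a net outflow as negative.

342.9

Goods balance = 749.2 - 1731.1 = -981.9
Services balance = 773.8 - 382.0 = 391.8
Trade balance (goods + services) = -981.9 + 391.8 = -590.1
Net primary income = 408.6 - 159.9 = 248.7
Net secondary income = 31.5
Current account = -590.1 + 248.7 + 31.5 = -309.9
Financial account = -(-309.9 + (-33.0)) = 342.9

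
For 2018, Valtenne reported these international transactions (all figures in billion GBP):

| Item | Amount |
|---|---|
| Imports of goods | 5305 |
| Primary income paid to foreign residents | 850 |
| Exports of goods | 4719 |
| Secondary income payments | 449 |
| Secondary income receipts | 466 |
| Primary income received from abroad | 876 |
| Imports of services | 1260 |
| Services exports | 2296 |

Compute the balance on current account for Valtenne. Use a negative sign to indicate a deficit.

493

Goods balance = 4719 - 5305 = -586
Services balance = 2296 - 1260 = 1036
Trade balance (goods + services) = -586 + 1036 = 450
Net primary income = 876 - 850 = 26
Net secondary income = 466 - 449 = 17
Current account = 450 + 26 + 17 = 493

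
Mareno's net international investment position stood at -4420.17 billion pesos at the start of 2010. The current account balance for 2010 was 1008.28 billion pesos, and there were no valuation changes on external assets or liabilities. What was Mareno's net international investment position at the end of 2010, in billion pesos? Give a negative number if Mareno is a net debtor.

-3411.89

With no valuation effects, change in NIIP = current account = 1008.28
End-of-year NIIP = -4420.17 + 1008.28 = -3411.89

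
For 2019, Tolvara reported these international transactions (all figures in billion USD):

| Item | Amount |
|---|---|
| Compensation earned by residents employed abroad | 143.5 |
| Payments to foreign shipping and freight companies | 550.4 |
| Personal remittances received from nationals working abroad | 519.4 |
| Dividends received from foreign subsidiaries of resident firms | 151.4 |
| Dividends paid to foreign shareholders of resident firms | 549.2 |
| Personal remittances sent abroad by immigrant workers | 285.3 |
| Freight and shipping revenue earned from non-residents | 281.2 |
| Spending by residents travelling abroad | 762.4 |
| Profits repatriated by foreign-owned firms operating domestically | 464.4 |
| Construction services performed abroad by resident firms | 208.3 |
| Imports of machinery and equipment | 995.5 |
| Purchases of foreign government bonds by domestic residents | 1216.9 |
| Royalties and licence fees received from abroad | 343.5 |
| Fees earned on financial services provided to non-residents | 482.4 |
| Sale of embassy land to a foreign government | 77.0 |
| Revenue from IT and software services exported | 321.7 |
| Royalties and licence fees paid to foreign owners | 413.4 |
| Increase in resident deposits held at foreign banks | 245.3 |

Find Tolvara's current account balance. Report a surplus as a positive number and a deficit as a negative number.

-1569.2

Goods: -995.5
Services: 281.2 + 208.3 + 343.5 + 482.4 + 321.7 - 550.4 - 762.4 - 413.4 = -89.1
Primary income: -464.4 + 151.4 - 549.2 + 143.5 = -718.7
Secondary income: 519.4 - 285.3 = 234.1
Current account = (-995.5) + (-89.1) + (-718.7) + 234.1 = -1569.2
(Excluded from the current account — financial account: purchases of foreign government bonds by domestic residents 1216.9, increase in resident deposits held at foreign banks 245.3; capital account: sale of embassy land to a foreign government 77.0.)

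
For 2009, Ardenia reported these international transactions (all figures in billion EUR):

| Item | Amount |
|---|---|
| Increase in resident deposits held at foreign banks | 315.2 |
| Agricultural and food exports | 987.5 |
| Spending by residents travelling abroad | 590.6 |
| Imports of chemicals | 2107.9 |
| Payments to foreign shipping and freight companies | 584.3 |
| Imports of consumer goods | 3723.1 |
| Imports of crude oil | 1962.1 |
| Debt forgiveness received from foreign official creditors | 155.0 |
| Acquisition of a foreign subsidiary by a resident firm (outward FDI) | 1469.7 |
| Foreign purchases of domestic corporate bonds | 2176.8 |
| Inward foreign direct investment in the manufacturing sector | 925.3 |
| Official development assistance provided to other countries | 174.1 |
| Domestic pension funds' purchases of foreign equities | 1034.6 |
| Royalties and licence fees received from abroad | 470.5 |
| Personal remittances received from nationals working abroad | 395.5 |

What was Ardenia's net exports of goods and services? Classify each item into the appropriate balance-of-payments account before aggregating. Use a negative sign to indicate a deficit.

Goods: 987.5 - 3723.1 - 2107.9 - 1962.1 = -6805.6
Services: -590.6 - 584.3 + 470.5 = -704.4
Trade balance = -6805.6 + (-704.4) = -7510.0
(Excluded from the trade balance — financial account: increase in resident deposits held at foreign banks 315.2, acquisition of a foreign subsidiary by a resident firm (outward FDI) 1469.7, foreign purchases of domestic corporate bonds 2176.8, inward foreign direct investment in the manufacturing sector 925.3, domestic pension funds' purchases of foreign equities 1034.6; capital account: debt forgiveness received from foreign official creditors 155.0; secondary income: official development assistance provided to other countries 174.1, personal remittances received from nationals working abroad 395.5.)

-7510.0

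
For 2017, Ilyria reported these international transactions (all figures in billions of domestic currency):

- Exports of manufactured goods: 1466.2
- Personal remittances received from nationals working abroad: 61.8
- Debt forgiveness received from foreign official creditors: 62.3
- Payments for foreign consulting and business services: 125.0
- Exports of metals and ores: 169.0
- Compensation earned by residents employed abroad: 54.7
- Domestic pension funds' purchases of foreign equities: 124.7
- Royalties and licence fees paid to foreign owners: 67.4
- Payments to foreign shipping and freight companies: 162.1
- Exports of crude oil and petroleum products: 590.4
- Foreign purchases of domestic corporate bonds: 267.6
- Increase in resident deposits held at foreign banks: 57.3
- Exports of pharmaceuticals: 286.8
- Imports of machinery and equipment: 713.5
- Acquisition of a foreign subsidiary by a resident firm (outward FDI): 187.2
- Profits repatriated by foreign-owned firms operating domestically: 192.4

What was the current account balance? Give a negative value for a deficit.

Goods: -713.5 + 286.8 + 590.4 + 169.0 + 1466.2 = 1798.9
Services: -67.4 - 125.0 - 162.1 = -354.5
Primary income: -192.4 + 54.7 = -137.7
Secondary income: 61.8
Current account = 1798.9 + (-354.5) + (-137.7) + 61.8 = 1368.5
(Excluded from the current account — capital account: debt forgiveness received from foreign official creditors 62.3; financial account: domestic pension funds' purchases of foreign equities 124.7, foreign purchases of domestic corporate bonds 267.6, increase in resident deposits held at foreign banks 57.3, acquisition of a foreign subsidiary by a resident firm (outward FDI) 187.2.)

1368.5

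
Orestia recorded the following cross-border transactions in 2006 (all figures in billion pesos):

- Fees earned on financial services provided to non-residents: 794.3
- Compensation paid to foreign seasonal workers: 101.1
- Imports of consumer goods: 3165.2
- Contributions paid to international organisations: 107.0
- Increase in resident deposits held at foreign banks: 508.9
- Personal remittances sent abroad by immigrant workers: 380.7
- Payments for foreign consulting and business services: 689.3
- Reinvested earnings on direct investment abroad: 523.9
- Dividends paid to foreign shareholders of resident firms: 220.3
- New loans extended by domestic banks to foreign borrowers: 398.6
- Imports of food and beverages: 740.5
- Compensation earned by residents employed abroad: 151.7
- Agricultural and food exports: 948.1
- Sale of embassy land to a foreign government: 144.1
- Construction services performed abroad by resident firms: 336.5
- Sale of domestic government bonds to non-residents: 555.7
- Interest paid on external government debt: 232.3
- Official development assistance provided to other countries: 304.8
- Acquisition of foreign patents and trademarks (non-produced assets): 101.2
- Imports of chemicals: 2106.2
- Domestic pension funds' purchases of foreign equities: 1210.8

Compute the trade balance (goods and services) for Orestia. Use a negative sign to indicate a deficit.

Goods: -740.5 - 2106.2 + 948.1 - 3165.2 = -5063.8
Services: -689.3 + 794.3 + 336.5 = 441.5
Trade balance = -5063.8 + 441.5 = -4622.3
(Excluded from the trade balance — primary income: compensation paid to foreign seasonal workers 101.1, reinvested earnings on direct investment abroad 523.9, dividends paid to foreign shareholders of resident firms 220.3, compensation earned by residents employed abroad 151.7, interest paid on external government debt 232.3; secondary income: contributions paid to international organisations 107.0, personal remittances sent abroad by immigrant workers 380.7, official development assistance provided to other countries 304.8; financial account: increase in resident deposits held at foreign banks 508.9, new loans extended by domestic banks to foreign borrowers 398.6, sale of domestic government bonds to non-residents 555.7, domestic pension funds' purchases of foreign equities 1210.8; capital account: sale of embassy land to a foreign government 144.1, acquisition of foreign patents and trademarks (non-produced assets) 101.2.)

-4622.3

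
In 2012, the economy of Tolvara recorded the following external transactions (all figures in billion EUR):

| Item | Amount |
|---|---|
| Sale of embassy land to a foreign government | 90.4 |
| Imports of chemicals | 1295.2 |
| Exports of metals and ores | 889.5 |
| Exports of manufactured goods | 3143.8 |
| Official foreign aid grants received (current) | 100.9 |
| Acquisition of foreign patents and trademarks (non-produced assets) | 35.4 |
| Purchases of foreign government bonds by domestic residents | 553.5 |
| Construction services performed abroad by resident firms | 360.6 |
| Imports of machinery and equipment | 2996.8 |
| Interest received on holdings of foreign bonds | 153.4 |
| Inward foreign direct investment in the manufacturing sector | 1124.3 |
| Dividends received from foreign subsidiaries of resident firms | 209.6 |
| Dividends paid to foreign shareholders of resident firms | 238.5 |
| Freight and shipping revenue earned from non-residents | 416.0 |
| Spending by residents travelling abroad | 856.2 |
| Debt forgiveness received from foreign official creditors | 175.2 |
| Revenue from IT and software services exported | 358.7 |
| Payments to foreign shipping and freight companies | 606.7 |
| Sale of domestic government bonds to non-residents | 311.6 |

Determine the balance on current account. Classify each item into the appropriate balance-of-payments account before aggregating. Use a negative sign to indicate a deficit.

Goods: -1295.2 + 889.5 - 2996.8 + 3143.8 = -258.7
Services: -606.7 + 358.7 - 856.2 + 360.6 + 416.0 = -327.6
Primary income: -238.5 + 209.6 + 153.4 = 124.5
Secondary income: 100.9
Current account = (-258.7) + (-327.6) + 124.5 + 100.9 = -360.9
(Excluded from the current account — capital account: sale of embassy land to a foreign government 90.4, acquisition of foreign patents and trademarks (non-produced assets) 35.4, debt forgiveness received from foreign official creditors 175.2; financial account: purchases of foreign government bonds by domestic residents 553.5, inward foreign direct investment in the manufacturing sector 1124.3, sale of domestic government bonds to non-residents 311.6.)

-360.9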